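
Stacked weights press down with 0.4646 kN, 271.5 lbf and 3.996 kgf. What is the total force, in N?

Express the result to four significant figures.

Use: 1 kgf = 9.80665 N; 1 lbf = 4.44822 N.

1711 N

0.4646 kN × 1000 = 464.6 N
271.5 lbf × 4.44822 = 1207.69 N
3.996 kgf × 9.80665 = 39.1874 N
Sum: 464.6 + 1207.69 + 39.1874 = 1711.48 N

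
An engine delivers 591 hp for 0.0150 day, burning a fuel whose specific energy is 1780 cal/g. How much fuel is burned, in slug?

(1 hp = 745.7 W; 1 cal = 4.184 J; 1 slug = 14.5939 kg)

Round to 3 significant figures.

5.26 slug

591 hp → 440709 W
0.0150 day → 1296 s
E = P × t = 440709 × 1296 = 5.71159×10⁸ J
1780 cal/g → 7.44752×10⁶ J/kg
m = E / e_s = 5.71159×10⁸ / 7.44752×10⁶ = 76.6912 kg
In slug: 76.6912 / 14.5939 = 5.25502 slug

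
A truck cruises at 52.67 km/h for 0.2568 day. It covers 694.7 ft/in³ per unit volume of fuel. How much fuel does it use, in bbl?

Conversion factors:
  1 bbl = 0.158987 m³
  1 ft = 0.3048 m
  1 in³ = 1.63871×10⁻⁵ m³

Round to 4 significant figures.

0.1580 bbl

52.67 km/h → 14.6306 m/s
0.2568 day → 22187.5 s
d = v × t = 14.6306 × 22187.5 = 324616 m
694.7 ft/in³ → 1.29214×10⁷ m/m³
V = d / (distance per unit fuel) = 324616 / 1.29214×10⁷ = 0.0251224 m³
In bbl: 0.0251224 / 0.158987 = 0.158015 bbl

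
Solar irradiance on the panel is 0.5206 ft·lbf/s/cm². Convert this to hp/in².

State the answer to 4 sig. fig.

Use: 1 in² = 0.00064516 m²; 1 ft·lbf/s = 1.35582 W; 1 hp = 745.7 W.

0.5206 ft·lbf/s/cm² × 1.35582 W/ft·lbf/s ÷ 0.0001 m²/cm² = 7058.4 W/m²
7058.4 W/m² ÷ 745.7 W/hp × 0.00064516 m²/in² = 0.00610674 hp/in²

0.006107 hp/in²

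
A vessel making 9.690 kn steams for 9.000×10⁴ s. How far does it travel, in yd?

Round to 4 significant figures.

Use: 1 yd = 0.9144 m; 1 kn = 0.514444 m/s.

9.690 kn × 0.514444 → 4.98496 m/s
d = v × t = 4.98496 m/s × 90000 s = 448646 m
448646 m ÷ (0.9144 m/yd) = 490645 yd

4.906×10⁵ yd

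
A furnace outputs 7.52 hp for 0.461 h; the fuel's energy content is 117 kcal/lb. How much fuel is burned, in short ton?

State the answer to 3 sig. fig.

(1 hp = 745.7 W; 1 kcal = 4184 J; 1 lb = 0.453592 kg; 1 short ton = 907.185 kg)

7.52 hp → 5607.66 W
0.461 h → 1659.6 s
E = P × t = 5607.66 × 1659.6 = 9.30647×10⁶ J
117 kcal/lb → 1.07923×10⁶ J/kg
m = E / e_s = 9.30647×10⁶ / 1.07923×10⁶ = 8.62325 kg
In short ton: 8.62325 / 907.185 = 0.0095055 short ton

0.00951 short ton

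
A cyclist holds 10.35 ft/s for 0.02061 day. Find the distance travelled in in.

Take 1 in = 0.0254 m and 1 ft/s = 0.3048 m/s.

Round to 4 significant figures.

2.212×10⁵ in

10.35 ft/s × 0.3048 = 3.15468 m/s
0.02061 day × 86400 = 1780.7 s
d = v × t = 3.15468 m/s × 1780.7 s = 5617.54 m
5617.54 m ÷ (0.0254 m/in) = 221163 in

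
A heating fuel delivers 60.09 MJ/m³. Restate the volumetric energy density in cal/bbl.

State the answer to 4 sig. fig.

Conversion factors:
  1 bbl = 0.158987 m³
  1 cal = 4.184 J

2.283×10⁶ cal/bbl

60.09 MJ/m³ × 1000000 J/MJ = 6.009×10⁷ J/m³
6.009×10⁷ J/m³ ÷ 4.184 J/cal × 0.158987 m³/bbl = 2.28335×10⁶ cal/bbl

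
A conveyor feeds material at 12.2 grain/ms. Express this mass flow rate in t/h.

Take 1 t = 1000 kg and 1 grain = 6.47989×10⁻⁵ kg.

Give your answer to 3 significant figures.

12.2 grain/ms × 6.47989×10⁻⁵ kg/grain ÷ 0.001 s/ms = 0.790547 kg/s
0.790547 kg/s ÷ 1000 kg/t × 3600 s/h = 2.84597 t/h

2.85 t/h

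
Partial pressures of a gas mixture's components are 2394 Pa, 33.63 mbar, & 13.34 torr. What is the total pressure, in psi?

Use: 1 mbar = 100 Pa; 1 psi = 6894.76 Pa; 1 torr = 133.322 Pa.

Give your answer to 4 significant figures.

2394 Pa (already Pa)
33.63 mbar × 100 = 3363 Pa
13.34 torr × 133.322 = 1778.52 Pa
Total: 2394 + 3363 + 1778.52 = 7535.52 Pa
In psi: 7535.52 / 6894.76 = 1.09293 psi

1.093 psi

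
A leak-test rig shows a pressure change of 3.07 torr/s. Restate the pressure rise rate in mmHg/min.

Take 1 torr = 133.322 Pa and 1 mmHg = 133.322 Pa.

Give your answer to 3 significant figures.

3.07 torr/s × 133.322 Pa/torr = 409.299 Pa/s
409.299 Pa/s ÷ 133.322 Pa/mmHg × 60 s/min = 184.2 mmHg/min

184 mmHg/min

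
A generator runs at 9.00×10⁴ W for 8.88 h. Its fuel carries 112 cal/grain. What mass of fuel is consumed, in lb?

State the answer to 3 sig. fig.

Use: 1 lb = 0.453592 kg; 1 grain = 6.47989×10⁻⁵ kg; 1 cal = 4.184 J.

877 lb

8.88 h → 31968 s
E = P × t = 90000 × 31968 = 2.87712×10⁹ J
112 cal/grain → 7.23173×10⁶ J/kg
m = E / e_s = 2.87712×10⁹ / 7.23173×10⁶ = 397.847 kg
In lb: 397.847 / 0.453592 = 877.103 lb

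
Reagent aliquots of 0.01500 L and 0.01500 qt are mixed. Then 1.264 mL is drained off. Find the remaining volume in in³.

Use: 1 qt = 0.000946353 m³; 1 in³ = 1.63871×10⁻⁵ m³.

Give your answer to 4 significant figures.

0.01500 L × 0.001 → 1.5×10⁻⁵ m³
0.01500 qt × 0.000946353 → 1.41953×10⁻⁵ m³
1.264 mL × 10⁻⁶ → 1.264×10⁻⁶ m³
Sum: 1.5×10⁻⁵ + 1.41953×10⁻⁵ − 1.264×10⁻⁶ = 2.79313×10⁻⁵ m³
In in³: 2.79313×10⁻⁵ / 1.63871×10⁻⁵ = 1.70447 in³

1.704 in³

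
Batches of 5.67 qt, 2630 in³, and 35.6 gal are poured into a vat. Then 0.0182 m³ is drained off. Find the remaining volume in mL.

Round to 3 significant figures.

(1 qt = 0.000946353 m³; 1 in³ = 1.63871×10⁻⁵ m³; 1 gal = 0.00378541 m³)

1.65×10⁵ mL

5.67 qt × 0.000946353 → 0.00536582 m³
2630 in³ × 1.63871×10⁻⁵ → 0.0430981 m³
35.6 gal × 0.00378541 → 0.134761 m³
0.0182 m³ (already m³)
Result: 0.00536582 + 0.0430981 + 0.134761 − 0.0182 = 0.165025 m³
In mL: 0.165025 / 10⁻⁶ = 165025 mL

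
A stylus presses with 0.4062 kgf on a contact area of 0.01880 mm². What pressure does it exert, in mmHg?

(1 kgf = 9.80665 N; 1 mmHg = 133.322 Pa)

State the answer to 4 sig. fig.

1.589×10⁶ mmHg

0.4062 kgf × 9.80665 = 3.98346 N
0.01880 mm² × 10⁻⁶ = 1.88×10⁻⁸ m²
P = F / A = 3.98346 N / 1.88×10⁻⁸ m² = 2.11886×10⁸ Pa
2.11886×10⁸ Pa ÷ (133.322 Pa/mmHg) = 1.58928×10⁶ mmHg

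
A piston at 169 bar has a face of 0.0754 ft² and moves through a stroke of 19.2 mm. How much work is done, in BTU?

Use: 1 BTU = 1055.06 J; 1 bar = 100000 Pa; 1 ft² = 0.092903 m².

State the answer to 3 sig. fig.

169 bar → 1.69×10⁷ Pa
0.0754 ft² → 0.00700489 m²
F = P × A = 1.69×10⁷ × 0.00700489 = 118383 N
19.2 mm → 0.0192 m
W = F × d = 118383 × 0.0192 = 2272.95 J
In BTU: 2272.95 / 1055.06 = 2.15433 BTU

2.15 BTU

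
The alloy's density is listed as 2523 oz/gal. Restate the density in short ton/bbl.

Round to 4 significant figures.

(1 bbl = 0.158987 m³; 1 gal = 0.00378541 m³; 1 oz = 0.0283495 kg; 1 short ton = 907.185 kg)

2523 oz/gal × 0.0283495 kg/oz ÷ 0.00378541 m³/gal = 18895.1 kg/m³
18895.1 kg/m³ ÷ 907.185 kg/short ton × 0.158987 m³/bbl = 3.31143 short ton/bbl

3.311 short ton/bbl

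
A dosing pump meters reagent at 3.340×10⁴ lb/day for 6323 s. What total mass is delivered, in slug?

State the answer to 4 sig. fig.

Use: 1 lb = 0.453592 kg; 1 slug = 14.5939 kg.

3.340×10⁴ lb/day → 0.175347 kg/s
m = ṁ × t = 0.175347 × 6323 = 1108.72 kg
In slug: 1108.72 / 14.5939 = 75.9715 slug

75.97 slug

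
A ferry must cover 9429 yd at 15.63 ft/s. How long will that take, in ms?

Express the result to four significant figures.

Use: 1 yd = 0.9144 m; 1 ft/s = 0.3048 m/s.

1.810×10⁶ ms

9429 yd × 0.9144 → 8621.88 m
15.63 ft/s × 0.3048 → 4.76402 m/s
t = d / v = 8621.88 m / 4.76402 m/s = 1809.79 s
1809.79 s ÷ (0.001 s/ms) = 1.80979×10⁶ ms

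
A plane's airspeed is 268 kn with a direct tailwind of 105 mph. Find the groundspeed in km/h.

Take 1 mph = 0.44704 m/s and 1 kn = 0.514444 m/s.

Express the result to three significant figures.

665 km/h

268 kn × 0.514444 = 137.871 m/s
105 mph × 0.44704 = 46.9392 m/s
Total: 137.871 + 46.9392 = 184.81 m/s
In km/h: 184.81 / (1/3.6) = 665.316 km/h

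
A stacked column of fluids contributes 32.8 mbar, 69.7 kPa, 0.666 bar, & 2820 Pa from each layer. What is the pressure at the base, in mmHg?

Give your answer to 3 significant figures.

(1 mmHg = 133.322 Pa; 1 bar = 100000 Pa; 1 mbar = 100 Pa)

32.8 mbar × 100 → 3280 Pa
69.7 kPa × 1000 → 69700 Pa
0.666 bar × 100000 → 66600 Pa
2820 Pa (already Pa)
Sum: 3280 + 69700 + 66600 + 2820 = 142400 Pa
In mmHg: 142400 / 133.322 = 1068.09 mmHg

1070 mmHg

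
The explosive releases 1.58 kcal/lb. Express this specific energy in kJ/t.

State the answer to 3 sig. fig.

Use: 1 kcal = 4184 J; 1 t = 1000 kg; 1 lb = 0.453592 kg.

1.46×10⁴ kJ/t

1.58 kcal/lb × 4184 J/kcal ÷ 0.453592 kg/lb = 14574.2 J/kg
14574.2 J/kg ÷ 1000 J/kJ × 1000 kg/t = 14574.2 kJ/t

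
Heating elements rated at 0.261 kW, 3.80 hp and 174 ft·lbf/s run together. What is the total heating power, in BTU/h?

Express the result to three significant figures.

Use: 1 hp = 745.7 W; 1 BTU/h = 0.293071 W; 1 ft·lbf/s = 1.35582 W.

1.14×10⁴ BTU/h

0.261 kW × 1000 = 261 W
3.80 hp × 745.7 = 2833.66 W
174 ft·lbf/s × 1.35582 = 235.913 W
Combined: 261 + 2833.66 + 235.913 = 3330.57 W
In BTU/h: 3330.57 / 0.293071 = 11364.4 BTU/h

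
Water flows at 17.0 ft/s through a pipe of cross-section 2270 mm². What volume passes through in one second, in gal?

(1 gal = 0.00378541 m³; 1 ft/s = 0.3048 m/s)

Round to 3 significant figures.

17.0 ft/s × 0.3048 → 5.1816 m/s
2270 mm² × 10⁻⁶ → 0.00227 m²
V = v × A × t = 5.1816 m/s × 0.00227 m² × 1 s = 0.0117622 m³
0.0117622 m³ ÷ (0.00378541 m³/gal) = 3.10725 gal

3.11 gal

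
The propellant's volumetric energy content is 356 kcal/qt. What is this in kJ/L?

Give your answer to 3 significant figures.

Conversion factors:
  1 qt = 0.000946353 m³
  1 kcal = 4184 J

356 kcal/qt × 4184 J/kcal ÷ 0.000946353 m³/qt = 1.57394×10⁹ J/m³
1.57394×10⁹ J/m³ ÷ 1000 J/kJ × 0.001 m³/L = 1573.94 kJ/L

1570 kJ/L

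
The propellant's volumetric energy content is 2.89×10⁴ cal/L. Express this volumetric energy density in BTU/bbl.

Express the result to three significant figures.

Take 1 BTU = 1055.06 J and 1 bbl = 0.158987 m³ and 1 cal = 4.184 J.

2.89×10⁴ cal/L × 4.184 J/cal ÷ 0.001 m³/L = 1.20918×10⁸ J/m³
1.20918×10⁸ J/m³ ÷ 1055.06 J/BTU × 0.158987 m³/bbl = 18221.1 BTU/bbl

1.82×10⁴ BTU/bbl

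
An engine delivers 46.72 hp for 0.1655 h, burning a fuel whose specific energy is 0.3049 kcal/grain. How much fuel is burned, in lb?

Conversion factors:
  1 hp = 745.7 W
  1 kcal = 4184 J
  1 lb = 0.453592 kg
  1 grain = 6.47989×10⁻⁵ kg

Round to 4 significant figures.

2.324 lb

46.72 hp → 34839.1 W
0.1655 h → 595.8 s
E = P × t = 34839.1 × 595.8 = 2.07571×10⁷ J
0.3049 kcal/grain → 1.96871×10⁷ J/kg
m = E / e_s = 2.07571×10⁷ / 1.96871×10⁷ = 1.05435 kg
In lb: 1.05435 / 0.453592 = 2.32445 lb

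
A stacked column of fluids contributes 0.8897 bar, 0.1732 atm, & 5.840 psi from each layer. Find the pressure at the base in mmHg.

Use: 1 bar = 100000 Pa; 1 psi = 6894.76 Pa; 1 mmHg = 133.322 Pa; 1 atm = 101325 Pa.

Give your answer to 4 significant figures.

1101 mmHg

0.8897 bar × 100000 = 88970 Pa
0.1732 atm × 101325 = 17549.5 Pa
5.840 psi × 6894.76 = 40265.4 Pa
Combined: 88970 + 17549.5 + 40265.4 = 146785 Pa
In mmHg: 146785 / 133.322 = 1100.98 mmHg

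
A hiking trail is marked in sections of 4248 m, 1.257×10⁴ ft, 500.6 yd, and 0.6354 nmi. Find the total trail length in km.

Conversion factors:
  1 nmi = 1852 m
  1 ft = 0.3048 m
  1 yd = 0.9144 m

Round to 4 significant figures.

4248 m (already m)
1.257×10⁴ ft × 0.3048 = 3831.34 m
500.6 yd × 0.9144 = 457.749 m
0.6354 nmi × 1852 = 1176.76 m
Sum: 4248 + 3831.34 + 457.749 + 1176.76 = 9713.85 m
In km: 9713.85 / 1000 = 9.71385 km

9.714 km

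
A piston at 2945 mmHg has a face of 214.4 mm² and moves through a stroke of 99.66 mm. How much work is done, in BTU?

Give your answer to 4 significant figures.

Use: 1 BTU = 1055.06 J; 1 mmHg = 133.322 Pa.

2945 mmHg → 392633 Pa
214.4 mm² → 2.144×10⁻⁴ m²
F = P × A = 392633 × 2.144×10⁻⁴ = 84.1805 N
99.66 mm → 0.09966 m
W = F × d = 84.1805 × 0.09966 = 8.38943 J
In BTU: 8.38943 / 1055.06 = 0.00795161 BTU

0.007952 BTU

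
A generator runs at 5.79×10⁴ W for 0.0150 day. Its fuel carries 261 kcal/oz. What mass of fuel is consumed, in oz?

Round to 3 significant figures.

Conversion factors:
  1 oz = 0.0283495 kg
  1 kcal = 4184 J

68.7 oz

0.0150 day → 1296 s
E = P × t = 57900 × 1296 = 7.50384×10⁷ J
261 kcal/oz → 3.852×10⁷ J/kg
m = E / e_s = 7.50384×10⁷ / 3.852×10⁷ = 1.94804 kg
In oz: 1.94804 / 0.0283495 = 68.7151 oz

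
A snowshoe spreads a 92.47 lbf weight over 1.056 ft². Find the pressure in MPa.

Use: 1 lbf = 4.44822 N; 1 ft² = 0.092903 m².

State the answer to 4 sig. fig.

0.004193 MPa

92.47 lbf × 4.44822 = 411.327 N
1.056 ft² × 0.092903 = 0.0981056 m²
P = F / A = 411.327 N / 0.0981056 m² = 4192.7 Pa
4192.7 Pa ÷ (1000000 Pa/MPa) = 0.0041927 MPa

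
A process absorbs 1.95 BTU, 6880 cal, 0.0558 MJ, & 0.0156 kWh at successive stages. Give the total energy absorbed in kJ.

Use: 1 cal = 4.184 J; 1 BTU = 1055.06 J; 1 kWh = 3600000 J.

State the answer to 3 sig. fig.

143 kJ

1.95 BTU × 1055.06 → 2057.37 J
6880 cal × 4.184 → 28785.9 J
0.0558 MJ × 1000000 → 55800 J
0.0156 kWh × 3600000 → 56160 J
Sum: 2057.37 + 28785.9 + 55800 + 56160 = 142803 J
In kJ: 142803 / 1000 = 142.803 kJ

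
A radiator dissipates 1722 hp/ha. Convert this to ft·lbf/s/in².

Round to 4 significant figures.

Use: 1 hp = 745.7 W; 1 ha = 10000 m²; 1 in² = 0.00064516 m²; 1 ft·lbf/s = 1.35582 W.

0.06110 ft·lbf/s/in²

1722 hp/ha × 745.7 W/hp ÷ 10000 m²/ha = 128.41 W/m²
128.41 W/m² ÷ 1.35582 W/ft·lbf/s × 0.00064516 m²/in² = 0.0611032 ft·lbf/s/in²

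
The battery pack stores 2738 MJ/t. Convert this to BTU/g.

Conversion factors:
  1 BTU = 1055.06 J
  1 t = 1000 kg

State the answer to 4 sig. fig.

2.595 BTU/g

2738 MJ/t × 1000000 J/MJ ÷ 1000 kg/t = 2.738×10⁶ J/kg
2.738×10⁶ J/kg ÷ 1055.06 J/BTU × 0.001 kg/g = 2.59511 BTU/g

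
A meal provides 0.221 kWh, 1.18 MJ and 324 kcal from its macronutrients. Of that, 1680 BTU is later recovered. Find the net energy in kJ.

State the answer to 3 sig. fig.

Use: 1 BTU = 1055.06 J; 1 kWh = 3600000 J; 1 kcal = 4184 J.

0.221 kWh × 3600000 → 795600 J
1.18 MJ × 1000000 → 1.18×10⁶ J
324 kcal × 4184 → 1.35562×10⁶ J
1680 BTU × 1055.06 → 1.7725×10⁶ J
Sum: 795600 + 1.18×10⁶ + 1.35562×10⁶ − 1.7725×10⁶ = 1.55872×10⁶ J
In kJ: 1.55872×10⁶ / 1000 = 1558.72 kJ

1560 kJ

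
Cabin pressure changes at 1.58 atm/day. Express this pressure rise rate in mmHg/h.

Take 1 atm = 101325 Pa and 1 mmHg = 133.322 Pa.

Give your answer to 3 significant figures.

50.0 mmHg/h

1.58 atm/day × 101325 Pa/atm ÷ 86400 s/day = 1.85293 Pa/s
1.85293 Pa/s ÷ 133.322 Pa/mmHg × 3600 s/h = 50.0334 mmHg/h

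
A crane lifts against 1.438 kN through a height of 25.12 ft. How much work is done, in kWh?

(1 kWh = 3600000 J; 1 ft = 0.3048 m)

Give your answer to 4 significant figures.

1.438 kN × 1000 → 1438 N
25.12 ft × 0.3048 → 7.65658 m
W = F × d = 1438 N × 7.65658 m = 11010.2 J
11010.2 J ÷ (3600000 J/kWh) = 0.00305839 kWh

0.003058 kWh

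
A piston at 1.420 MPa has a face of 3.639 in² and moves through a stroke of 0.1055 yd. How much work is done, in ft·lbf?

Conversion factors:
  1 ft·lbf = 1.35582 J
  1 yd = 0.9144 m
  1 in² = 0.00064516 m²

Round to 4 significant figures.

237.2 ft·lbf

1.420 MPa → 1.42×10⁶ Pa
3.639 in² → 0.00234774 m²
F = P × A = 1.42×10⁶ × 0.00234774 = 3333.79 N
0.1055 yd → 0.0964692 m
W = F × d = 3333.79 × 0.0964692 = 321.608 J
In ft·lbf: 321.608 / 1.35582 = 237.206 ft·lbf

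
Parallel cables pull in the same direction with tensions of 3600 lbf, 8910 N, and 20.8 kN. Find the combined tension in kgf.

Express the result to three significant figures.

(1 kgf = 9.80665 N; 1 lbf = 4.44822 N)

4660 kgf

3600 lbf × 4.44822 = 16013.6 N
8910 N (already N)
20.8 kN × 1000 = 20800 N
Combined: 16013.6 + 8910 + 20800 = 45723.6 N
In kgf: 45723.6 / 9.80665 = 4662.51 kgf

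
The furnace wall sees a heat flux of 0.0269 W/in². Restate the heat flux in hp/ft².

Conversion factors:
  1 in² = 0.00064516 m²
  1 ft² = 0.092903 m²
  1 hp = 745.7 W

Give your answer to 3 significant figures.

0.00519 hp/ft²

0.0269 W/in² ÷ 0.00064516 m²/in² = 41.6951 W/m²
41.6951 W/m² ÷ 745.7 W/hp × 0.092903 m²/ft² = 0.00519458 hp/ft²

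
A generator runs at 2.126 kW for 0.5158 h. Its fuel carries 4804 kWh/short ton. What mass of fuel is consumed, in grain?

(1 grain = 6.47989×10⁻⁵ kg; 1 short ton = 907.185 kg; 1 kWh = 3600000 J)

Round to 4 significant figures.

3196 grain

2.126 kW → 2126 W
0.5158 h → 1856.88 s
E = P × t = 2126 × 1856.88 = 3.94773×10⁶ J
4804 kWh/short ton → 1.90638×10⁷ J/kg
m = E / e_s = 3.94773×10⁶ / 1.90638×10⁷ = 0.20708 kg
In grain: 0.20708 / 6.47989×10⁻⁵ = 3195.73 grain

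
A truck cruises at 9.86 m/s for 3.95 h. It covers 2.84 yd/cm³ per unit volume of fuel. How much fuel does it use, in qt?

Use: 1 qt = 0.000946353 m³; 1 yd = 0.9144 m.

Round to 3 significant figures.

3.95 h → 14220 s
d = v × t = 9.86 × 14220 = 140209 m
2.84 yd/cm³ → 2.5969×10⁶ m/m³
V = d / (distance per unit fuel) = 140209 / 2.5969×10⁶ = 0.0539909 m³
In qt: 0.0539909 / 0.000946353 = 57.0515 qt

57.1 qt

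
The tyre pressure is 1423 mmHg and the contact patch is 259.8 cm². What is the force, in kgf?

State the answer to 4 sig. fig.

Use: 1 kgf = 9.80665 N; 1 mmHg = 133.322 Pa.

1423 mmHg × 133.322 = 189717 Pa
259.8 cm² × 0.0001 = 0.02598 m²
F = P × A = 189717 Pa × 0.02598 m² = 4928.85 N
4928.85 N ÷ (9.80665 N/kgf) = 502.603 kgf

502.6 kgf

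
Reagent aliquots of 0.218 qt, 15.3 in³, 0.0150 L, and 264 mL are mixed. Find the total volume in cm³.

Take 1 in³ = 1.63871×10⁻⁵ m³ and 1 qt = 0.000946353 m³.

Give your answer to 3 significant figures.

0.218 qt × 0.000946353 = 2.06305×10⁻⁴ m³
15.3 in³ × 1.63871×10⁻⁵ = 2.50723×10⁻⁴ m³
0.0150 L × 0.001 = 1.5×10⁻⁵ m³
264 mL × 10⁻⁶ = 2.64×10⁻⁴ m³
Total: 2.06305×10⁻⁴ + 2.50723×10⁻⁴ + 1.5×10⁻⁵ + 2.64×10⁻⁴ = 7.36028×10⁻⁴ m³
In cm³: 7.36028×10⁻⁴ / 10⁻⁶ = 736.028 cm³

736 cm³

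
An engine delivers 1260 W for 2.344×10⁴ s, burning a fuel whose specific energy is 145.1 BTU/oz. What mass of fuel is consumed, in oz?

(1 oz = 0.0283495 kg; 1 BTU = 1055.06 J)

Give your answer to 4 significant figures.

E = P × t = 1260 × 23440 = 2.95344×10⁷ J
145.1 BTU/oz → 5.40007×10⁶ J/kg
m = E / e_s = 2.95344×10⁷ / 5.40007×10⁶ = 5.46926 kg
In oz: 5.46926 / 0.0283495 = 192.923 oz

192.9 oz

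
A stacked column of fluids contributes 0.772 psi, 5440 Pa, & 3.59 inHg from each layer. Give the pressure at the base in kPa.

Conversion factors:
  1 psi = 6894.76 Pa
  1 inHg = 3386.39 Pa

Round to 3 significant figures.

0.772 psi × 6894.76 = 5322.75 Pa
5440 Pa (already Pa)
3.59 inHg × 3386.39 = 12157.1 Pa
Combined: 5322.75 + 5440 + 12157.1 = 22919.8 Pa
In kPa: 22919.8 / 1000 = 22.9198 kPa

22.9 kPa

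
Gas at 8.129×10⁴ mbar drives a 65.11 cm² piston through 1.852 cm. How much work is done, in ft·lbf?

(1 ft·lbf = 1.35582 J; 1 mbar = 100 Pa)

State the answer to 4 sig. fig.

723.0 ft·lbf

8.129×10⁴ mbar → 8.129×10⁶ Pa
65.11 cm² → 0.006511 m²
F = P × A = 8.129×10⁶ × 0.006511 = 52927.9 N
1.852 cm → 0.01852 m
W = F × d = 52927.9 × 0.01852 = 980.225 J
In ft·lbf: 980.225 / 1.35582 = 722.976 ft·lbf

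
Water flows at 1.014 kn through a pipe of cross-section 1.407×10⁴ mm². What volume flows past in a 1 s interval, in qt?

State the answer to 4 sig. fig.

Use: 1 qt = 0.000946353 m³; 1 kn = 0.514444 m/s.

1.014 kn × 0.514444 = 0.521646 m/s
1.407×10⁴ mm² × 10⁻⁶ = 0.01407 m²
V = v × A × t = 0.521646 m/s × 0.01407 m² × 1 s = 0.00733956 m³
0.00733956 m³ ÷ (0.000946353 m³/qt) = 7.75563 qt

7.756 qt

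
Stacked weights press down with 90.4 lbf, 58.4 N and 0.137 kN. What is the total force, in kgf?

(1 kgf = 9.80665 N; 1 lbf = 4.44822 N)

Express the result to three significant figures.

90.4 lbf × 4.44822 = 402.119 N
58.4 N (already N)
0.137 kN × 1000 = 137 N
Combined: 402.119 + 58.4 + 137 = 597.519 N
In kgf: 597.519 / 9.80665 = 60.93 kgf

60.9 kgf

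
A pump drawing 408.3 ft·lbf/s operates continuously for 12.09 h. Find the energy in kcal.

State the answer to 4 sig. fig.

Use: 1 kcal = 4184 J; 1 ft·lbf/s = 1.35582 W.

408.3 ft·lbf/s × 1.35582 = 553.581 W
12.09 h × 3600 = 43524 s
E = P × t = 553.581 W × 43524 s = 2.40941×10⁷ J
2.40941×10⁷ J ÷ (4184 J/kcal) = 5758.63 kcal

5759 kcal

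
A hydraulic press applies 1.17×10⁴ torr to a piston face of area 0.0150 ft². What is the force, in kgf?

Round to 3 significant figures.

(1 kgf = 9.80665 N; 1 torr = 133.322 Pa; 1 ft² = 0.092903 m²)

1.17×10⁴ torr × 133.322 → 1.55987×10⁶ Pa
0.0150 ft² × 0.092903 → 0.00139354 m²
F = P × A = 1.55987×10⁶ Pa × 0.00139354 m² = 2173.74 N
2173.74 N ÷ (9.80665 N/kgf) = 221.66 kgf

222 kgf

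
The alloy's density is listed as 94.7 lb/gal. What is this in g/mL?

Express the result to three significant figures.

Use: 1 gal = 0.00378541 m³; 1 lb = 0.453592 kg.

94.7 lb/gal × 0.453592 kg/lb ÷ 0.00378541 m³/gal = 11347.6 kg/m³
11347.6 kg/m³ ÷ 0.001 kg/g × 10⁻⁶ m³/mL = 11.3476 g/mL

11.3 g/mL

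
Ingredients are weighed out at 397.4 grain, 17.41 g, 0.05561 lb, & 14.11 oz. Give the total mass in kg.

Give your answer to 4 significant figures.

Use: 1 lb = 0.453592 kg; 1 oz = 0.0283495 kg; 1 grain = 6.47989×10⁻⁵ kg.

397.4 grain × 6.47989×10⁻⁵ → 0.0257511 kg
17.41 g × 0.001 → 0.01741 kg
0.05561 lb × 0.453592 → 0.0252243 kg
14.11 oz × 0.0283495 → 0.400011 kg
Combined: 0.0257511 + 0.01741 + 0.0252243 + 0.400011 = 0.468396 kg

0.4684 kg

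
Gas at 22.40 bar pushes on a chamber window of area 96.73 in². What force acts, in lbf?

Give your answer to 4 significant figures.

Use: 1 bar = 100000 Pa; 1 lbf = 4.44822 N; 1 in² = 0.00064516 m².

3.143×10⁴ lbf

22.40 bar × 100000 → 2.24×10⁶ Pa
96.73 in² × 0.00064516 → 0.0624063 m²
F = P × A = 2.24×10⁶ Pa × 0.0624063 m² = 139790 N
139790 N ÷ (4.44822 N/lbf) = 31426.1 lbf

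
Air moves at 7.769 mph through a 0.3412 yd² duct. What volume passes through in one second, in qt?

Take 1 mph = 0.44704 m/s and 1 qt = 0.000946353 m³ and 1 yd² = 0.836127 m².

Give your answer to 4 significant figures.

7.769 mph × 0.44704 = 3.47305 m/s
0.3412 yd² × 0.836127 = 0.285287 m²
V = v × A × t = 3.47305 m/s × 0.285287 m² × 1 s = 0.990816 m³
0.990816 m³ ÷ (0.000946353 m³/qt) = 1046.98 qt

1047 qt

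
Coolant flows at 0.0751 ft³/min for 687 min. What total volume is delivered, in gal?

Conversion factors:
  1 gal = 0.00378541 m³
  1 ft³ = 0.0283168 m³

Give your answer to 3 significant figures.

0.0751 ft³/min → 3.54432×10⁻⁵ m³/s
687 min → 41220 s
V = Q × t = 3.54432×10⁻⁵ × 41220 = 1.46097 m³
In gal: 1.46097 / 0.00378541 = 385.948 gal

386 gal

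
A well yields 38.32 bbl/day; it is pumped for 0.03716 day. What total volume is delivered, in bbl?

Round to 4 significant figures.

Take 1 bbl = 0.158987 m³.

1.424 bbl

38.32 bbl/day → 7.05137×10⁻⁵ m³/s
0.03716 day → 3210.62 s
V = Q × t = 7.05137×10⁻⁵ × 3210.62 = 0.226393 m³
In bbl: 0.226393 / 0.158987 = 1.42397 bbl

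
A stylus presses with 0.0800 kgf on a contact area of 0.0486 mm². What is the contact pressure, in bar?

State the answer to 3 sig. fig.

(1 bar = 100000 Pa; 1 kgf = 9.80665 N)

161 bar

0.0800 kgf × 9.80665 → 0.784532 N
0.0486 mm² × 10⁻⁶ → 4.86×10⁻⁸ m²
P = F / A = 0.784532 N / 4.86×10⁻⁸ m² = 1.61426×10⁷ Pa
1.61426×10⁷ Pa ÷ (100000 Pa/bar) = 161.426 bar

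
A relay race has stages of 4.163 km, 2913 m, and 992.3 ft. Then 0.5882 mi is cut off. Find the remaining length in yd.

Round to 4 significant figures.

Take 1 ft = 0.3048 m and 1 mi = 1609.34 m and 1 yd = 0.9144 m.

7034 yd

4.163 km × 1000 = 4163 m
2913 m (already m)
992.3 ft × 0.3048 = 302.453 m
0.5882 mi × 1609.34 = 946.614 m
Net: 4163 + 2913 + 302.453 − 946.614 = 6431.84 m
In yd: 6431.84 / 0.9144 = 7033.95 yd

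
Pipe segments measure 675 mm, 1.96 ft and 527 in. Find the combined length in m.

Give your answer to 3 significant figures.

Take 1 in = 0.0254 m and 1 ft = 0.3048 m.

675 mm × 0.001 = 0.675 m
1.96 ft × 0.3048 = 0.597408 m
527 in × 0.0254 = 13.3858 m
Total: 0.675 + 0.597408 + 13.3858 = 14.6582 m

14.7 m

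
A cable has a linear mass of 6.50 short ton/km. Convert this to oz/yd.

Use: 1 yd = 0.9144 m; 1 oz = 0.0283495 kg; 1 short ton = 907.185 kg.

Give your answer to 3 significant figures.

190 oz/yd

6.50 short ton/km × 907.185 kg/short ton ÷ 1000 m/km = 5.8967 kg/m
5.8967 kg/m ÷ 0.0283495 kg/oz × 0.9144 m/yd = 190.195 oz/yd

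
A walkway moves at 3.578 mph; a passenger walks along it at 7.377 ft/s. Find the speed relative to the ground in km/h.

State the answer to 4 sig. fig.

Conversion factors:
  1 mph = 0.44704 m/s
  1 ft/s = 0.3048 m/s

13.85 km/h

3.578 mph × 0.44704 = 1.59951 m/s
7.377 ft/s × 0.3048 = 2.24851 m/s
Total: 1.59951 + 2.24851 = 3.84802 m/s
In km/h: 3.84802 / (1/3.6) = 13.8529 km/h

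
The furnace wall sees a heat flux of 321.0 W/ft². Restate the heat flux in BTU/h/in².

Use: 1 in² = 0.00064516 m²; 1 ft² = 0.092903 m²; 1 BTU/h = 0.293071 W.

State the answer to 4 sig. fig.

7.606 BTU/h/in²

321.0 W/ft² ÷ 0.092903 m²/ft² = 3455.22 W/m²
3455.22 W/m² ÷ 0.293071 W/BTU/h × 0.00064516 m²/in² = 7.60624 BTU/h/in²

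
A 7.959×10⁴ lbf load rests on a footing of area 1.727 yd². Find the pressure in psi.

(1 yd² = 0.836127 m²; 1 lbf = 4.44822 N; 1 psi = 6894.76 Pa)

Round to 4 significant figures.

7.959×10⁴ lbf × 4.44822 = 354034 N
1.727 yd² × 0.836127 = 1.44399 m²
P = F / A = 354034 N / 1.44399 m² = 245178 Pa
245178 Pa ÷ (6894.76 Pa/psi) = 35.56 psi

35.56 psi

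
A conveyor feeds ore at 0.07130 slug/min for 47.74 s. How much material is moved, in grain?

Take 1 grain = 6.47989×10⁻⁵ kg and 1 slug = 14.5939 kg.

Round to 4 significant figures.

0.07130 slug/min → 0.0173424 kg/s
m = ṁ × t = 0.0173424 × 47.74 = 0.827926 kg
In grain: 0.827926 / 6.47989×10⁻⁵ = 12776.9 grain

1.278×10⁴ grain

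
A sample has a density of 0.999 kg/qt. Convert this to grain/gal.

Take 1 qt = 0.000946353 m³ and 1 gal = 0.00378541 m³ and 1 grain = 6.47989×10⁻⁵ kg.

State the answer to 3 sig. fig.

0.999 kg/qt ÷ 0.000946353 m³/qt = 1055.63 kg/m³
1055.63 kg/m³ ÷ 6.47989×10⁻⁵ kg/grain × 0.00378541 m³/gal = 61667.6 grain/gal

6.17×10⁴ grain/gal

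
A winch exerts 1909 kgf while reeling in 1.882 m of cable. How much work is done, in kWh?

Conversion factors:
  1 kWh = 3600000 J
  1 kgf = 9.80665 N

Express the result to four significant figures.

0.009787 kWh

1909 kgf × 9.80665 = 18720.9 N
W = F × d = 18720.9 N × 1.882 m = 35232.7 J
35232.7 J ÷ (3600000 J/kWh) = 0.00978686 kWh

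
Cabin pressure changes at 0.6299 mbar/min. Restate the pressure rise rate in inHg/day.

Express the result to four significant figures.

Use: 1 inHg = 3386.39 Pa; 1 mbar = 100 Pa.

0.6299 mbar/min × 100 Pa/mbar ÷ 60 s/min = 1.04983 Pa/s
1.04983 Pa/s ÷ 3386.39 Pa/inHg × 86400 s/day = 26.7853 inHg/day

26.79 inHg/day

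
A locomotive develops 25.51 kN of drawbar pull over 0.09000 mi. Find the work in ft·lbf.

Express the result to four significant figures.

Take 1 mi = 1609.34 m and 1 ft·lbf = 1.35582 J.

25.51 kN × 1000 → 25510 N
0.09000 mi × 1609.34 → 144.841 m
W = F × d = 25510 N × 144.841 m = 3.69489×10⁶ J
3.69489×10⁶ J ÷ (1.35582 J/ft·lbf) = 2.72521×10⁶ ft·lbf

2.725×10⁶ ft·lbf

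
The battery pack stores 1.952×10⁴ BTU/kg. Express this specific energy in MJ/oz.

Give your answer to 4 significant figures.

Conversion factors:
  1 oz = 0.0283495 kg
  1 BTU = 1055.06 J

0.5839 MJ/oz

1.952×10⁴ BTU/kg × 1055.06 J/BTU = 2.05948×10⁷ J/kg
2.05948×10⁷ J/kg ÷ 1000000 J/MJ × 0.0283495 kg/oz = 0.583852 MJ/oz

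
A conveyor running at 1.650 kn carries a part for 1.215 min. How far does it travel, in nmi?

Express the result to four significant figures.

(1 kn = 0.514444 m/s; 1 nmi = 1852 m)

0.03341 nmi

1.650 kn × 0.514444 → 0.848833 m/s
1.215 min × 60 → 72.9 s
d = v × t = 0.848833 m/s × 72.9 s = 61.8799 m
61.8799 m ÷ (1852 m/nmi) = 0.0334125 nmi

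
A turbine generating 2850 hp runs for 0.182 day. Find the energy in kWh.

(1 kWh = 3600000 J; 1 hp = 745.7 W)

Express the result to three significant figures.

9280 kWh

2850 hp × 745.7 = 2.12524×10⁶ W
0.182 day × 86400 = 15724.8 s
E = P × t = 2.12524×10⁶ W × 15724.8 s = 3.3419×10¹⁰ J
3.3419×10¹⁰ J ÷ (3600000 J/kWh) = 9283.06 kWh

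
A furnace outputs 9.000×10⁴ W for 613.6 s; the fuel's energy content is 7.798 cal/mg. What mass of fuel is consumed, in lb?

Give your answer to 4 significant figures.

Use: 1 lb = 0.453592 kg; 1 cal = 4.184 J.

3.732 lb

E = P × t = 90000 × 613.6 = 5.5224×10⁷ J
7.798 cal/mg → 3.26268×10⁷ J/kg
m = E / e_s = 5.5224×10⁷ / 3.26268×10⁷ = 1.6926 kg
In lb: 1.6926 / 0.453592 = 3.73155 lb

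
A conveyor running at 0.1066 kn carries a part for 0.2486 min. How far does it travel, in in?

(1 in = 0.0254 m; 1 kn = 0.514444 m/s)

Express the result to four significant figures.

0.1066 kn × 0.514444 = 0.0548397 m/s
0.2486 min × 60 = 14.916 s
d = v × t = 0.0548397 m/s × 14.916 s = 0.817989 m
0.817989 m ÷ (0.0254 m/in) = 32.2043 in

32.20 in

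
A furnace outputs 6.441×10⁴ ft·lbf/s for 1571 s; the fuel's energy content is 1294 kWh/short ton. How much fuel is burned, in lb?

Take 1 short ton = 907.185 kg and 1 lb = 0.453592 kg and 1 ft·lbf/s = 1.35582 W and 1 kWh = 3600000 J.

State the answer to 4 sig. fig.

6.441×10⁴ ft·lbf/s → 87328.4 W
E = P × t = 87328.4 × 1571 = 1.37193×10⁸ J
1294 kWh/short ton → 5.13501×10⁶ J/kg
m = E / e_s = 1.37193×10⁸ / 5.13501×10⁶ = 26.7172 kg
In lb: 26.7172 / 0.453592 = 58.9014 lb

58.90 lb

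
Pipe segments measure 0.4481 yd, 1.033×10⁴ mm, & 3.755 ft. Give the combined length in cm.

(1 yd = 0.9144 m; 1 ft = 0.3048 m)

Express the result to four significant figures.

1188 cm

0.4481 yd × 0.9144 → 0.409743 m
1.033×10⁴ mm × 0.001 → 10.33 m
3.755 ft × 0.3048 → 1.14452 m
Combined: 0.409743 + 10.33 + 1.14452 = 11.8843 m
In cm: 11.8843 / 0.01 = 1188.43 cm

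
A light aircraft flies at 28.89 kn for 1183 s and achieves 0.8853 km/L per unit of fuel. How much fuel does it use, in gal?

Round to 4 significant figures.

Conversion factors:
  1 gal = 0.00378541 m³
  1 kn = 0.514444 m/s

5.246 gal

28.89 kn → 14.8623 m/s
d = v × t = 14.8623 × 1183 = 17582.1 m
0.8853 km/L → 885300 m/m³
V = d / (distance per unit fuel) = 17582.1 / 885300 = 0.01986 m³
In gal: 0.01986 / 0.00378541 = 5.24646 gal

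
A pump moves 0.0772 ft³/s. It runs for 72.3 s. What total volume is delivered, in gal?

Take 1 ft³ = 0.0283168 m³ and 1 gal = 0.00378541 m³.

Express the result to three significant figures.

41.8 gal

0.0772 ft³/s → 0.00218606 m³/s
V = Q × t = 0.00218606 × 72.3 = 0.158052 m³
In gal: 0.158052 / 0.00378541 = 41.7529 gal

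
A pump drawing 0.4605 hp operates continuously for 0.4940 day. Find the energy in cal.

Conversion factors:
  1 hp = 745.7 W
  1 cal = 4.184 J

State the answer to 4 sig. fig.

0.4605 hp × 745.7 = 343.395 W
0.4940 day × 86400 = 42681.6 s
E = P × t = 343.395 W × 42681.6 s = 1.46566×10⁷ J
1.46566×10⁷ J ÷ (4.184 J/cal) = 3.50301×10⁶ cal

3.503×10⁶ cal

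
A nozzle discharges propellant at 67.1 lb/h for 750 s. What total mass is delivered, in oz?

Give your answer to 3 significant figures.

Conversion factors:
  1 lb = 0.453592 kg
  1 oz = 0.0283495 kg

67.1 lb/h → 0.00845445 kg/s
m = ṁ × t = 0.00845445 × 750 = 6.34084 kg
In oz: 6.34084 / 0.0283495 = 223.667 oz

224 oz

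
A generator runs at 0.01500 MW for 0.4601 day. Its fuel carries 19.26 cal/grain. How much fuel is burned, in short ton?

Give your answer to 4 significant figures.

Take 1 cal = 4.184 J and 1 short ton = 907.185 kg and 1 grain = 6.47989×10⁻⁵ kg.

0.01500 MW → 15000 W
0.4601 day → 39752.6 s
E = P × t = 15000 × 39752.6 = 5.96289×10⁸ J
19.26 cal/grain → 1.2436×10⁶ J/kg
m = E / e_s = 5.96289×10⁸ / 1.2436×10⁶ = 479.486 kg
In short ton: 479.486 / 907.185 = 0.528543 short ton

0.5285 short ton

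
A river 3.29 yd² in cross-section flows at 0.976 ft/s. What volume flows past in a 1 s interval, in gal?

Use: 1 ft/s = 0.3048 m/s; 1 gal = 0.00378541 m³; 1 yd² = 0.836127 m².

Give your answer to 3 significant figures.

0.976 ft/s × 0.3048 → 0.297485 m/s
3.29 yd² × 0.836127 → 2.75086 m²
V = v × A × t = 0.297485 m/s × 2.75086 m² × 1 s = 0.81834 m³
0.81834 m³ ÷ (0.00378541 m³/gal) = 216.183 gal

216 gal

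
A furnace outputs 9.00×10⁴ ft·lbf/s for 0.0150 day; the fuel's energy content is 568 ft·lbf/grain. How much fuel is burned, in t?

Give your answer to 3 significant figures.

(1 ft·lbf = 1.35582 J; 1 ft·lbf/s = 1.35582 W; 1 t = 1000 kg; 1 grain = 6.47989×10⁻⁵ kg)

0.0133 t

9.00×10⁴ ft·lbf/s → 122024 W
0.0150 day → 1296 s
E = P × t = 122024 × 1296 = 1.58143×10⁸ J
568 ft·lbf/grain → 1.18845×10⁷ J/kg
m = E / e_s = 1.58143×10⁸ / 1.18845×10⁷ = 13.3067 kg
In t: 13.3067 / 1000 = 0.0133067 t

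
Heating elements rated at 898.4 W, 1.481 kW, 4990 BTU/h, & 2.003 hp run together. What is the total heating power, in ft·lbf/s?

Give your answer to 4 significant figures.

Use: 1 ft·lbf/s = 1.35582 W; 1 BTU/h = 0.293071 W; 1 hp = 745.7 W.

3935 ft·lbf/s

898.4 W (already W)
1.481 kW × 1000 = 1481 W
4990 BTU/h × 0.293071 = 1462.42 W
2.003 hp × 745.7 = 1493.64 W
Total: 898.4 + 1481 + 1462.42 + 1493.64 = 5335.46 W
In ft·lbf/s: 5335.46 / 1.35582 = 3935.23 ft·lbf/s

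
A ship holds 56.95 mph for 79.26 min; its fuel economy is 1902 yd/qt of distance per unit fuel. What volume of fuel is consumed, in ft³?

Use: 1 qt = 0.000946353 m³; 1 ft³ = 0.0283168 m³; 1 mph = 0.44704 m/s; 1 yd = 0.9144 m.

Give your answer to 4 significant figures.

56.95 mph → 25.4589 m/s
79.26 min → 4755.6 s
d = v × t = 25.4589 × 4755.6 = 121072 m
1902 yd/qt → 1.83778×10⁶ m/m³
V = d / (distance per unit fuel) = 121072 / 1.83778×10⁶ = 0.0658795 m³
In ft³: 0.0658795 / 0.0283168 = 2.32652 ft³

2.327 ft³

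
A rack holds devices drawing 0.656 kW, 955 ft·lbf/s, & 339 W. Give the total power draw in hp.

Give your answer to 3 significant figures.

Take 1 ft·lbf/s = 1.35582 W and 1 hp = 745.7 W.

0.656 kW × 1000 = 656 W
955 ft·lbf/s × 1.35582 = 1294.81 W
339 W (already W)
Sum: 656 + 1294.81 + 339 = 2289.81 W
In hp: 2289.81 / 745.7 = 3.07069 hp

3.07 hp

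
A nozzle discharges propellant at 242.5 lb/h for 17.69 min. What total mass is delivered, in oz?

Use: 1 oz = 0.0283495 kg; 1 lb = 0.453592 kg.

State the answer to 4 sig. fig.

242.5 lb/h → 0.0305545 kg/s
17.69 min → 1061.4 s
m = ṁ × t = 0.0305545 × 1061.4 = 32.4305 kg
In oz: 32.4305 / 0.0283495 = 1143.95 oz

1144 oz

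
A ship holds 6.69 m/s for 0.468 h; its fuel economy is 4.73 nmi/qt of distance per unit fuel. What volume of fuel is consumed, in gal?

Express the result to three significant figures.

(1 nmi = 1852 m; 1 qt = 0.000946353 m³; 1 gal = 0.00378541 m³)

0.322 gal

0.468 h → 1684.8 s
d = v × t = 6.69 × 1684.8 = 11271.3 m
4.73 nmi/qt → 9.25655×10⁶ m/m³
V = d / (distance per unit fuel) = 11271.3 / 9.25655×10⁶ = 0.00121766 m³
In gal: 0.00121766 / 0.00378541 = 0.321672 gal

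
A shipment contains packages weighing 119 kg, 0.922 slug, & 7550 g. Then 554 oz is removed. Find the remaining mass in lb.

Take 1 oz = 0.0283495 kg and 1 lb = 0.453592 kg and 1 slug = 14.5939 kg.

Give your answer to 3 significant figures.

274 lb

119 kg (already kg)
0.922 slug × 14.5939 = 13.4556 kg
7550 g × 0.001 = 7.55 kg
554 oz × 0.0283495 = 15.7056 kg
Sum: 119 + 13.4556 + 7.55 − 15.7056 = 124.3 kg
In lb: 124.3 / 0.453592 = 274.035 lb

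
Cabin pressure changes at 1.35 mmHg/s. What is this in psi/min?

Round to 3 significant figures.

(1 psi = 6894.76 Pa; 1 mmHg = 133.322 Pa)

1.35 mmHg/s × 133.322 Pa/mmHg = 179.985 Pa/s
179.985 Pa/s ÷ 6894.76 Pa/psi × 60 s/min = 1.56628 psi/min

1.57 psi/min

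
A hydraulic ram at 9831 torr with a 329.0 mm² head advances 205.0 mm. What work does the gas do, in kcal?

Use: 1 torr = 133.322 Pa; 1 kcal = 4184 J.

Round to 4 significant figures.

0.02113 kcal

9831 torr → 1.31069×10⁶ Pa
329.0 mm² → 3.29×10⁻⁴ m²
F = P × A = 1.31069×10⁶ × 3.29×10⁻⁴ = 431.217 N
205.0 mm → 0.205 m
W = F × d = 431.217 × 0.205 = 88.3995 J
In kcal: 88.3995 / 4184 = 0.021128 kcal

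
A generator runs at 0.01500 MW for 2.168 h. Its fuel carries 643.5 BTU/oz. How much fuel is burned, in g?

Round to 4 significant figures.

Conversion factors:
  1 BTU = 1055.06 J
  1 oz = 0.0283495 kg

0.01500 MW → 15000 W
2.168 h → 7804.8 s
E = P × t = 15000 × 7804.8 = 1.17072×10⁸ J
643.5 BTU/oz → 2.39486×10⁷ J/kg
m = E / e_s = 1.17072×10⁸ / 2.39486×10⁷ = 4.88847 kg
In g: 4.88847 / 0.001 = 4888.47 g

4888 g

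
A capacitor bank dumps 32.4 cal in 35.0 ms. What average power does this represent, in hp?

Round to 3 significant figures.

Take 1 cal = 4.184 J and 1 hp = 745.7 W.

5.19 hp

32.4 cal × 4.184 → 135.562 J
35.0 ms × 0.001 → 0.035 s
P = E / t = 135.562 J / 0.035 s = 3873.2 W
3873.2 W ÷ (745.7 W/hp) = 5.19405 hp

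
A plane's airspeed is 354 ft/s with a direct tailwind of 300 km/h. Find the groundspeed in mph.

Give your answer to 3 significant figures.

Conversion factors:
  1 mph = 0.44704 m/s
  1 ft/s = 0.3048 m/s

428 mph

354 ft/s × 0.3048 = 107.899 m/s
300 km/h × (1/3.6) = 83.3333 m/s
Sum: 107.899 + 83.3333 = 191.232 m/s
In mph: 191.232 / 0.44704 = 427.774 mph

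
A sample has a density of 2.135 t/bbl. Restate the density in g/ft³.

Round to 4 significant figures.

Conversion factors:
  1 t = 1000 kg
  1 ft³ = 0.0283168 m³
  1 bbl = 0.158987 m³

2.135 t/bbl × 1000 kg/t ÷ 0.158987 m³/bbl = 13428.8 kg/m³
13428.8 kg/m³ ÷ 0.001 kg/g × 0.0283168 m³/ft³ = 380261 g/ft³

3.803×10⁵ g/ft³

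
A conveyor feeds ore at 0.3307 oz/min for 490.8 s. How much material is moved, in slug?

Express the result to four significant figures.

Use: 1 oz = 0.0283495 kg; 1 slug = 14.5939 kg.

0.005255 slug

0.3307 oz/min → 1.56253×10⁻⁴ kg/s
m = ṁ × t = 1.56253×10⁻⁴ × 490.8 = 0.076689 kg
In slug: 0.076689 / 14.5939 = 0.00525487 slug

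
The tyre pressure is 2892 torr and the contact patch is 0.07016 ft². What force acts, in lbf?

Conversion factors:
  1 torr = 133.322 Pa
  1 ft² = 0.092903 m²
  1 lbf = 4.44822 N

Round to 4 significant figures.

2892 torr × 133.322 = 385567 Pa
0.07016 ft² × 0.092903 = 0.00651807 m²
F = P × A = 385567 Pa × 0.00651807 m² = 2513.15 N
2513.15 N ÷ (4.44822 N/lbf) = 564.979 lbf

565.0 lbf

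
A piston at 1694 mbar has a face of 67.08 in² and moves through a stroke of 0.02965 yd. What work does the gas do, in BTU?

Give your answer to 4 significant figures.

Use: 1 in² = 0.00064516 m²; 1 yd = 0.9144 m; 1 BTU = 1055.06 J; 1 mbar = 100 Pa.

0.1884 BTU

1694 mbar → 169400 Pa
67.08 in² → 0.0432773 m²
F = P × A = 169400 × 0.0432773 = 7331.17 N
0.02965 yd → 0.027112 m
W = F × d = 7331.17 × 0.027112 = 198.763 J
In BTU: 198.763 / 1055.06 = 0.18839 BTU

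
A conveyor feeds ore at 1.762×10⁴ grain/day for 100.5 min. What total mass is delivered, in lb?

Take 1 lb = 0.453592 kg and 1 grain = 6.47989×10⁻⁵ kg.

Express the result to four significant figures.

1.762×10⁴ grain/day → 1.32148×10⁻⁵ kg/s
100.5 min → 6030 s
m = ṁ × t = 1.32148×10⁻⁵ × 6030 = 0.0796852 kg
In lb: 0.0796852 / 0.453592 = 0.175676 lb

0.1757 lb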